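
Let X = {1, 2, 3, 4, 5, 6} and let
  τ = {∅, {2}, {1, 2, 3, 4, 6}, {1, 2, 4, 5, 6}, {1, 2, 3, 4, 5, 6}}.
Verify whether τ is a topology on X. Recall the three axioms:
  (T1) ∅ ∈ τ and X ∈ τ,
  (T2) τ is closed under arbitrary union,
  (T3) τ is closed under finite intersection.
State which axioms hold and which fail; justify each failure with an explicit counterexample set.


τ is NOT a topology on X.

Axiom (T1): ∅ ∈ τ? Yes; X ∈ τ? Yes.
Axiom (T2/T3): check pairwise unions and intersections of members of τ.
Counterexample for (T3): {1, 2, 3, 4, 6} ∩ {1, 2, 4, 5, 6} = {1, 2, 4, 6} ∉ τ. Therefore τ is NOT a topology.


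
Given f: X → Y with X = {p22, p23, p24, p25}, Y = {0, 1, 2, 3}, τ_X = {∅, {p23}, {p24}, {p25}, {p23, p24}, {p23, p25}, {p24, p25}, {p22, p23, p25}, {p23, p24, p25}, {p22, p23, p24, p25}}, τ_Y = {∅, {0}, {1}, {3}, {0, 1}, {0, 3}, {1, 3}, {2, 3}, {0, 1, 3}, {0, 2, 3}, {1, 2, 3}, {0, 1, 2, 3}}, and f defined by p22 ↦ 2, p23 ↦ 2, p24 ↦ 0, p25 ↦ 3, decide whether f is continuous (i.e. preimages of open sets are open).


f IS continuous.

Compute f^{-1}(U) for each U ∈ τ_Y:
  U = ∅: f^{-1}(U) = ∅ ∈ τ_X ✓.
  U = {0}: f^{-1}(U) = {p24} ∈ τ_X ✓.
  U = {1}: f^{-1}(U) = ∅ ∈ τ_X ✓.
  U = {3}: f^{-1}(U) = {p25} ∈ τ_X ✓.
  U = {0, 1}: f^{-1}(U) = {p24} ∈ τ_X ✓.
  U = {0, 3}: f^{-1}(U) = {p24, p25} ∈ τ_X ✓.
  U = {1, 3}: f^{-1}(U) = {p25} ∈ τ_X ✓.
  U = {2, 3}: f^{-1}(U) = {p22, p23, p25} ∈ τ_X ✓.
  U = {0, 1, 3}: f^{-1}(U) = {p24, p25} ∈ τ_X ✓.
  U = {0, 2, 3}: f^{-1}(U) = {p22, p23, p24, p25} ∈ τ_X ✓.
  U = {1, 2, 3}: f^{-1}(U) = {p22, p23, p25} ∈ τ_X ✓.
  U = {0, 1, 2, 3}: f^{-1}(U) = {p22, p23, p24, p25} ∈ τ_X ✓.
Every preimage lies in τ_X, so f IS continuous.


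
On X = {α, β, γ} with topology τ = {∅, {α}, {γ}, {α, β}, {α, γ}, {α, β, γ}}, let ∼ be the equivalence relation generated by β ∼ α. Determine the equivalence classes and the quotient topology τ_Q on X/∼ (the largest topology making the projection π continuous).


X/∼ = {[α=β], [γ]}; |τ_Q| = 4.

Equivalence classes: [α=β], [γ].
Quotient map π: X → X/∼ sends α ↦ [α=β], β ↦ [α=β], γ ↦ [γ].
For each subset V ⊆ X/∼, compute π^{-1}(V) ⊆ X and check whether π^{-1}(V) ∈ τ. V is open in τ_Q iff π^{-1}(V) ∈ τ.
  V = {}: π^{-1}(V) = ∅ ∈ τ ✓.
  V = {[α=β]}: π^{-1}(V) = {α, β} ∈ τ ✓.
  V = {[γ]}: π^{-1}(V) = {γ} ∈ τ ✓.
  V = {[α=β], [γ]}: π^{-1}(V) = {α, β, γ} ∈ τ ✓.
Open sets in the quotient: τ_Q = {{}, {[α=β]}, {[γ]}, {[α=β], [γ]}} (4 elements).


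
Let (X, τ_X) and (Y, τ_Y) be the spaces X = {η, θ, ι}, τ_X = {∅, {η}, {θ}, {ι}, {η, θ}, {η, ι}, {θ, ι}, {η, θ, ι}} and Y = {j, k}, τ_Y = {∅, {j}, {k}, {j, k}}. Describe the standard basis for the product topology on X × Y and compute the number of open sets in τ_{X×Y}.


Basis B = {∅ × ∅, {η} × {j}, {η} × {k}, {θ} × {j}, {θ} × {k}, {ι} × {j}, {ι} × {k}, {η} × {j, k}, {η, θ} × {j}, {η, ι} × {j}, {η, θ} × {k}, {η, ι} × {k}, {θ} × {j, k}, {θ, ι} × {j}, {θ, ι} × {k}, {ι} × {j, k}, {η, θ, ι} × {j}, {η, θ, ι} × {k}, {η, θ} × {j, k}, {η, ι} × {j, k}, {θ, ι} × {j, k}, {η, θ, ι} × {j, k}}; |τ_{X×Y}| = 64.

Enumerate products U × V with U ∈ τ_X, V ∈ τ_Y (deduplicated):
  ∅ × ∅ = {} (∅)
  {η} × {j} = {(η,j)}
  {η} × {k} = {(η,k)}
  {θ} × {j} = {(θ,j)}
  {θ} × {k} = {(θ,k)}
  {ι} × {j} = {(ι,j)}
  {ι} × {k} = {(ι,k)}
  {η} × {j, k} = {(η,j), (η,k)}
  {η, θ} × {j} = {(η,j), (θ,j)}
  {η, ι} × {j} = {(η,j), (ι,j)}
  {η, θ} × {k} = {(η,k), (θ,k)}
  {η, ι} × {k} = {(η,k), (ι,k)}
  {θ} × {j, k} = {(θ,j), (θ,k)}
  {θ, ι} × {j} = {(θ,j), (ι,j)}
  {θ, ι} × {k} = {(θ,k), (ι,k)}
  {ι} × {j, k} = {(ι,j), (ι,k)}
  {η, θ, ι} × {j} = {(η,j), (θ,j), (ι,j)}
  {η, θ, ι} × {k} = {(η,k), (θ,k), (ι,k)}
  {η, θ} × {j, k} = {(η,j), (η,k), (θ,j), (θ,k)}
  {η, ι} × {j, k} = {(η,j), (η,k), (ι,j), (ι,k)}
  {θ, ι} × {j, k} = {(θ,j), (θ,k), (ι,j), (ι,k)}
  {η, θ, ι} × {j, k} = {(η,j), (η,k), (θ,j), (θ,k), (ι,j), (ι,k)}
These 22 distinct sets form the basis B.
Close under arbitrary unions to get τ_{X×Y}; counting gives |τ_{X×Y}| = 64.


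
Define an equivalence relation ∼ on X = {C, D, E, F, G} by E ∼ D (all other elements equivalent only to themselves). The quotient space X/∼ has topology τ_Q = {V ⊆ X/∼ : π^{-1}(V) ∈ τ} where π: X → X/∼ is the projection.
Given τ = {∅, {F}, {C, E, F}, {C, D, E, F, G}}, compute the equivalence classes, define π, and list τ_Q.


X/∼ = {[C], [D=E], [F], [G]}; |τ_Q| = 3.

Equivalence classes: [C], [D=E], [F], [G].
Quotient map π: X → X/∼ sends C ↦ [C], D ↦ [D=E], E ↦ [D=E], F ↦ [F], G ↦ [G].
For each subset V ⊆ X/∼, compute π^{-1}(V) ⊆ X and check whether π^{-1}(V) ∈ τ. V is open in τ_Q iff π^{-1}(V) ∈ τ.
  V = {}: π^{-1}(V) = ∅ ∈ τ ✓.
  V = {[C]}: π^{-1}(V) = {C} ∉ τ ✗.
  V = {[D=E]}: π^{-1}(V) = {D, E} ∉ τ ✗.
  V = {[C], [D=E]}: π^{-1}(V) = {C, D, E} ∉ τ ✗.
  V = {[F]}: π^{-1}(V) = {F} ∈ τ ✓.
  V = {[C], [F]}: π^{-1}(V) = {C, F} ∉ τ ✗.
  V = {[D=E], [F]}: π^{-1}(V) = {D, E, F} ∉ τ ✗.
  V = {[C], [D=E], [F]}: π^{-1}(V) = {C, D, E, F} ∉ τ ✗.
  V = {[G]}: π^{-1}(V) = {G} ∉ τ ✗.
  V = {[C], [G]}: π^{-1}(V) = {C, G} ∉ τ ✗.
  V = {[D=E], [G]}: π^{-1}(V) = {D, E, G} ∉ τ ✗.
  V = {[C], [D=E], [G]}: π^{-1}(V) = {C, D, E, G} ∉ τ ✗.
  V = {[F], [G]}: π^{-1}(V) = {F, G} ∉ τ ✗.
  V = {[C], [F], [G]}: π^{-1}(V) = {C, F, G} ∉ τ ✗.
  V = {[D=E], [F], [G]}: π^{-1}(V) = {D, E, F, G} ∉ τ ✗.
  V = {[C], [D=E], [F], [G]}: π^{-1}(V) = {C, D, E, F, G} ∈ τ ✓.
Open sets in the quotient: τ_Q = {{}, {[F]}, {[C], [D=E], [F], [G]}} (3 elements).


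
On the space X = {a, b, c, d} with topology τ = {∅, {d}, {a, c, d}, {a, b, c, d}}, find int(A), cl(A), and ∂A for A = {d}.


int(A) = {d}, cl(A) = {a, b, c, d}, ∂A = {a, b, c}.

Closed sets in (X, τ) are complements of opens:
  closed(X, τ) = {∅, {b}, {a, b, c}, {a, b, c, d}}.
int(A) = ⋃ {U ∈ τ : U ⊆ A}. Opens contained in A: ∅, {d}.
Taking the union of these: int(A) = {d}.
cl(A) = ⋂ {C closed : A ⊆ C}. Closed sets containing A: {a, b, c, d}.
Intersecting these: cl(A) = {a, b, c, d}.
∂A = cl(A) ∖ int(A) = {a, b, c, d} ∖ {d} = {a, b, c}.


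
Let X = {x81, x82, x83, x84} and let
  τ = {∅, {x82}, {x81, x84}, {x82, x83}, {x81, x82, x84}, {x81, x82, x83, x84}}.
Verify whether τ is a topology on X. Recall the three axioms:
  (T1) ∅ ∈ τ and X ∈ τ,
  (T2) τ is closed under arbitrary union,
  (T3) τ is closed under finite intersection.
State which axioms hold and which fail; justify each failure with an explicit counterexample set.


τ IS a topology on X.

Axiom (T1): ∅ ∈ τ? Yes; X ∈ τ? Yes.
Axiom (T2/T3): check pairwise unions and intersections of members of τ.
All pairwise intersections and unions checked — each lies in τ. Therefore τ satisfies (T1), (T2), (T3): it IS a topology on X.


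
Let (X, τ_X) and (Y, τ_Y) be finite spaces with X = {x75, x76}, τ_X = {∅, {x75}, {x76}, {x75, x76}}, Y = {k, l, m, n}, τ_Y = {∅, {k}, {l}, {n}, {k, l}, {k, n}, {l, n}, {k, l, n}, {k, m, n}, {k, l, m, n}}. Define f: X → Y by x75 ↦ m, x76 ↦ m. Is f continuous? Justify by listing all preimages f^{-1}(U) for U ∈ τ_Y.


f IS continuous.

Compute f^{-1}(U) for each U ∈ τ_Y:
  U = ∅: f^{-1}(U) = ∅ ∈ τ_X ✓.
  U = {k}: f^{-1}(U) = ∅ ∈ τ_X ✓.
  U = {l}: f^{-1}(U) = ∅ ∈ τ_X ✓.
  U = {n}: f^{-1}(U) = ∅ ∈ τ_X ✓.
  U = {k, l}: f^{-1}(U) = ∅ ∈ τ_X ✓.
  U = {k, n}: f^{-1}(U) = ∅ ∈ τ_X ✓.
  U = {l, n}: f^{-1}(U) = ∅ ∈ τ_X ✓.
  U = {k, l, n}: f^{-1}(U) = ∅ ∈ τ_X ✓.
  U = {k, m, n}: f^{-1}(U) = {x75, x76} ∈ τ_X ✓.
  U = {k, l, m, n}: f^{-1}(U) = {x75, x76} ∈ τ_X ✓.
Every preimage lies in τ_X, so f IS continuous.


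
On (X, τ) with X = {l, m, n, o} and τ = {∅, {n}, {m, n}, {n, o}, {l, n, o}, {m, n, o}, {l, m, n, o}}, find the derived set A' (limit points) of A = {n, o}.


A' = {l, m, o}

For each x ∈ X, list the open sets U ∈ τ with x ∈ U, then check whether U ∩ (A ∖ {x}) ≠ ∅ for every such U.
  x = l: opens ∋ x are {l, n, o}, {l, m, n, o}; each meets A ∖ {l}, so x IS a limit point.
  x = m: opens ∋ x are {m, n}, {m, n, o}, {l, m, n, o}; each meets A ∖ {m}, so x IS a limit point.
  x = n: open {n} ∋ x has {n} ∩ (A ∖ {n}) = ∅, so x is NOT a limit point.
  x = o: opens ∋ x are {n, o}, {l, n, o}, {m, n, o}, {l, m, n, o}; each meets A ∖ {o}, so x IS a limit point.
Collecting: A' = {l, m, o}.


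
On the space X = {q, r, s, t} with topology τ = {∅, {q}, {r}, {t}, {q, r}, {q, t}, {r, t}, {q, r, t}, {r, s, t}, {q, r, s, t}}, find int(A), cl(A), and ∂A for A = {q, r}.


int(A) = {q, r}, cl(A) = {q, r, s}, ∂A = {s}.

Closed sets in (X, τ) are complements of opens:
  closed(X, τ) = {∅, {q}, {s}, {q, s}, {r, s}, {s, t}, {q, r, s}, {q, s, t}, {r, s, t}, {q, r, s, t}}.
int(A) = ⋃ {U ∈ τ : U ⊆ A}. Opens contained in A: ∅, {q}, {r}, {q, r}.
Taking the union of these: int(A) = {q, r}.
cl(A) = ⋂ {C closed : A ⊆ C}. Closed sets containing A: {q, r, s}, {q, r, s, t}.
Intersecting these: cl(A) = {q, r, s}.
∂A = cl(A) ∖ int(A) = {q, r, s} ∖ {q, r} = {s}.


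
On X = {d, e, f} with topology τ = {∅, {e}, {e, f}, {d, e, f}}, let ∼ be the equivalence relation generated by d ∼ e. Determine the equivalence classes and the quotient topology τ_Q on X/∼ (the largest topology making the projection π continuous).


X/∼ = {[d=e], [f]}; |τ_Q| = 2.

Equivalence classes: [d=e], [f].
Quotient map π: X → X/∼ sends d ↦ [d=e], e ↦ [d=e], f ↦ [f].
For each subset V ⊆ X/∼, compute π^{-1}(V) ⊆ X and check whether π^{-1}(V) ∈ τ. V is open in τ_Q iff π^{-1}(V) ∈ τ.
  V = {}: π^{-1}(V) = ∅ ∈ τ ✓.
  V = {[d=e]}: π^{-1}(V) = {d, e} ∉ τ ✗.
  V = {[f]}: π^{-1}(V) = {f} ∉ τ ✗.
  V = {[d=e], [f]}: π^{-1}(V) = {d, e, f} ∈ τ ✓.
Open sets in the quotient: τ_Q = {{}, {[d=e], [f]}} (2 elements).


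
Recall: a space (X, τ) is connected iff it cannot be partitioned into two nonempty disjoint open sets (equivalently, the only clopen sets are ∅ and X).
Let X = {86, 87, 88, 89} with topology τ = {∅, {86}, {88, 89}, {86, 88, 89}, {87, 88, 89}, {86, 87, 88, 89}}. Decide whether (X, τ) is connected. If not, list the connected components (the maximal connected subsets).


(X, τ) is disconnected; components = [{86}, {87, 88, 89}].

Find clopen sets (U ∈ τ with X ∖ U ∈ τ):
  U = ∅, X ∖ U = {86, 87, 88, 89} — both open, so U is clopen.
  U = {86}, X ∖ U = {87, 88, 89} — both open, so U is clopen.
  U = {87, 88, 89}, X ∖ U = {86} — both open, so U is clopen.
  U = {86, 87, 88, 89}, X ∖ U = ∅ — both open, so U is clopen.
Nontrivial clopen(s) exist: e.g. {86}. So (X, τ) is disconnected.
Compute connected components by grouping points that agree on all clopens:
  component: {86}
  component: {87, 88, 89}


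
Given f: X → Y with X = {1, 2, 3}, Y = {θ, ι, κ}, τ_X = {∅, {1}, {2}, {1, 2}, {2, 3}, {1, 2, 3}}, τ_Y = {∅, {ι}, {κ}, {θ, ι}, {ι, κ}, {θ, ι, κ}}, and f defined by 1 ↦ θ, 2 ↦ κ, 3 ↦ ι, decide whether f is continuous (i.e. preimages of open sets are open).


f is NOT continuous.

Compute f^{-1}(U) for each U ∈ τ_Y:
  U = ∅: f^{-1}(U) = ∅ ∈ τ_X ✓.
  U = {ι}: f^{-1}(U) = {3} ∉ τ_X ✗.
  U = {κ}: f^{-1}(U) = {2} ∈ τ_X ✓.
  U = {θ, ι}: f^{-1}(U) = {1, 3} ∉ τ_X ✗.
  U = {ι, κ}: f^{-1}(U) = {2, 3} ∈ τ_X ✓.
  U = {θ, ι, κ}: f^{-1}(U) = {1, 2, 3} ∈ τ_X ✓.
Found U = {ι} with f^{-1}(U) = {3} not in τ_X. Therefore f is NOT continuous.


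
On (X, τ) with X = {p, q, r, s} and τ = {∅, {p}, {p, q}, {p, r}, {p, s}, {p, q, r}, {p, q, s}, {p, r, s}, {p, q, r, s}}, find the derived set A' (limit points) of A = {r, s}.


A' = ∅

For each x ∈ X, list the open sets U ∈ τ with x ∈ U, then check whether U ∩ (A ∖ {x}) ≠ ∅ for every such U.
  x = p: open {p} ∋ x has {p} ∩ (A ∖ {p}) = ∅, so x is NOT a limit point.
  x = q: open {p, q} ∋ x has {p, q} ∩ (A ∖ {q}) = ∅, so x is NOT a limit point.
  x = r: open {p, r} ∋ x has {p, r} ∩ (A ∖ {r}) = ∅, so x is NOT a limit point.
  x = s: open {p, s} ∋ x has {p, s} ∩ (A ∖ {s}) = ∅, so x is NOT a limit point.
Collecting: A' = ∅.


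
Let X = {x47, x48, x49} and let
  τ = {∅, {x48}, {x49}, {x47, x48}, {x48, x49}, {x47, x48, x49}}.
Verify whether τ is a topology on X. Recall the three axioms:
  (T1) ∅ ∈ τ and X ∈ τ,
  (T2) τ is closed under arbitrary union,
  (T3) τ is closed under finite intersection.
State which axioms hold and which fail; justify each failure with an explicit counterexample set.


τ IS a topology on X.

Axiom (T1): ∅ ∈ τ? Yes; X ∈ τ? Yes.
Axiom (T2/T3): check pairwise unions and intersections of members of τ.
All pairwise intersections and unions checked — each lies in τ. Therefore τ satisfies (T1), (T2), (T3): it IS a topology on X.


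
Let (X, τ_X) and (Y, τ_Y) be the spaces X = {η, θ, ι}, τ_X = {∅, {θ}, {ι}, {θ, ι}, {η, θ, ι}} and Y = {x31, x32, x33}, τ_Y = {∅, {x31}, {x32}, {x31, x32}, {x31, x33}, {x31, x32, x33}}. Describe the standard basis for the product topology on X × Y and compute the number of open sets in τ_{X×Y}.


Basis B = {∅ × ∅, {θ} × {x31}, {θ} × {x32}, {ι} × {x31}, {ι} × {x32}, {θ} × {x31, x32}, {θ} × {x31, x33}, {θ, ι} × {x31}, {θ, ι} × {x32}, {ι} × {x31, x32}, {ι} × {x31, x33}, {η, θ, ι} × {x31}, {η, θ, ι} × {x32}, {θ} × {x31, x32, x33}, {ι} × {x31, x32, x33}, {θ, ι} × {x31, x32}, {θ, ι} × {x31, x33}, {η, θ, ι} × {x31, x32}, {η, θ, ι} × {x31, x33}, {θ, ι} × {x31, x32, x33}, {η, θ, ι} × {x31, x32, x33}}; |τ_{X×Y}| = 70.

Enumerate products U × V with U ∈ τ_X, V ∈ τ_Y (deduplicated):
  ∅ × ∅ = {} (∅)
  {θ} × {x31} = {(θ,x31)}
  {θ} × {x32} = {(θ,x32)}
  {ι} × {x31} = {(ι,x31)}
  {ι} × {x32} = {(ι,x32)}
  {θ} × {x31, x32} = {(θ,x31), (θ,x32)}
  {θ} × {x31, x33} = {(θ,x31), (θ,x33)}
  {θ, ι} × {x31} = {(θ,x31), (ι,x31)}
  {θ, ι} × {x32} = {(θ,x32), (ι,x32)}
  {ι} × {x31, x32} = {(ι,x31), (ι,x32)}
  {ι} × {x31, x33} = {(ι,x31), (ι,x33)}
  {η, θ, ι} × {x31} = {(η,x31), (θ,x31), (ι,x31)}
  {η, θ, ι} × {x32} = {(η,x32), (θ,x32), (ι,x32)}
  {θ} × {x31, x32, x33} = {(θ,x31), (θ,x32), (θ,x33)}
  {ι} × {x31, x32, x33} = {(ι,x31), (ι,x32), (ι,x33)}
  {θ, ι} × {x31, x32} = {(θ,x31), (θ,x32), (ι,x31), (ι,x32)}
  {θ, ι} × {x31, x33} = {(θ,x31), (θ,x33), (ι,x31), (ι,x33)}
  {η, θ, ι} × {x31, x32} = {(η,x31), (η,x32), (θ,x31), (θ,x32), (ι,x31), (ι,x32)}
  {η, θ, ι} × {x31, x33} = {(η,x31), (η,x33), (θ,x31), (θ,x33), (ι,x31), (ι,x33)}
  {θ, ι} × {x31, x32, x33} = {(θ,x31), (θ,x32), (θ,x33), (ι,x31), (ι,x32), (ι,x33)}
  {η, θ, ι} × {x31, x32, x33} = {(η,x31), (η,x32), (η,x33), (θ,x31), (θ,x32), (θ,x33), (ι,x31), (ι,x32), (ι,x33)}
These 21 distinct sets form the basis B.
Close under arbitrary unions to get τ_{X×Y}; counting gives |τ_{X×Y}| = 70.


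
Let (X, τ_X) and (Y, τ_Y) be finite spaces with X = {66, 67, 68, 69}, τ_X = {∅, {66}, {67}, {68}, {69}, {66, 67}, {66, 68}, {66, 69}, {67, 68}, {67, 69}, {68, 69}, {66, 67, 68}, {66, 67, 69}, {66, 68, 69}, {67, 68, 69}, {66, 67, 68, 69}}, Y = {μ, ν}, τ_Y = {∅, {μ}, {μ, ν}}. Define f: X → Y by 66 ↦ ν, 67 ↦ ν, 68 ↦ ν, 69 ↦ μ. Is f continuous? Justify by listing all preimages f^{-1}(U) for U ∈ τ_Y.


f IS continuous.

Compute f^{-1}(U) for each U ∈ τ_Y:
  U = ∅: f^{-1}(U) = ∅ ∈ τ_X ✓.
  U = {μ}: f^{-1}(U) = {69} ∈ τ_X ✓.
  U = {μ, ν}: f^{-1}(U) = {66, 67, 68, 69} ∈ τ_X ✓.
Every preimage lies in τ_X, so f IS continuous.


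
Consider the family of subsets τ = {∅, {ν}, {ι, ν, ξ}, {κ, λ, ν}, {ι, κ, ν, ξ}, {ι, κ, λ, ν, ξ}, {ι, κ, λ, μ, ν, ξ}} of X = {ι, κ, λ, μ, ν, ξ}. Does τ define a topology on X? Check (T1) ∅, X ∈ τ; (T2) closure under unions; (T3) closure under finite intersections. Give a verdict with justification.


τ is NOT a topology on X.

Axiom (T1): ∅ ∈ τ? Yes; X ∈ τ? Yes.
Axiom (T2/T3): check pairwise unions and intersections of members of τ.
Counterexample for (T3): {κ, λ, ν} ∩ {ι, κ, ν, ξ} = {κ, ν} ∉ τ. Therefore τ is NOT a topology.


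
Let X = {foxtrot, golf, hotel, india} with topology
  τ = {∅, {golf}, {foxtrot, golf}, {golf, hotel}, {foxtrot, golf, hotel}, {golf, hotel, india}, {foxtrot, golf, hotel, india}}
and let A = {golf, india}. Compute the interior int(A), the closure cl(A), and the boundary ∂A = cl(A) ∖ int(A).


int(A) = {golf}, cl(A) = {foxtrot, golf, hotel, india}, ∂A = {foxtrot, hotel, india}.

Closed sets in (X, τ) are complements of opens:
  closed(X, τ) = {∅, {foxtrot}, {india}, {foxtrot, india}, {hotel, india}, {foxtrot, hotel, india}, {foxtrot, golf, hotel, india}}.
int(A) = ⋃ {U ∈ τ : U ⊆ A}. Opens contained in A: ∅, {golf}.
Taking the union of these: int(A) = {golf}.
cl(A) = ⋂ {C closed : A ⊆ C}. Closed sets containing A: {foxtrot, golf, hotel, india}.
Intersecting these: cl(A) = {foxtrot, golf, hotel, india}.
∂A = cl(A) ∖ int(A) = {foxtrot, golf, hotel, india} ∖ {golf} = {foxtrot, hotel, india}.


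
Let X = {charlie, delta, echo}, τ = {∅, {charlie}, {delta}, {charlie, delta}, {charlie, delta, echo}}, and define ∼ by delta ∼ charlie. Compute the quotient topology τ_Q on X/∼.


X/∼ = {[charlie=delta], [echo]}; |τ_Q| = 3.

Equivalence classes: [charlie=delta], [echo].
Quotient map π: X → X/∼ sends charlie ↦ [charlie=delta], delta ↦ [charlie=delta], echo ↦ [echo].
For each subset V ⊆ X/∼, compute π^{-1}(V) ⊆ X and check whether π^{-1}(V) ∈ τ. V is open in τ_Q iff π^{-1}(V) ∈ τ.
  V = {}: π^{-1}(V) = ∅ ∈ τ ✓.
  V = {[charlie=delta]}: π^{-1}(V) = {charlie, delta} ∈ τ ✓.
  V = {[echo]}: π^{-1}(V) = {echo} ∉ τ ✗.
  V = {[charlie=delta], [echo]}: π^{-1}(V) = {charlie, delta, echo} ∈ τ ✓.
Open sets in the quotient: τ_Q = {{}, {[charlie=delta]}, {[charlie=delta], [echo]}} (3 elements).


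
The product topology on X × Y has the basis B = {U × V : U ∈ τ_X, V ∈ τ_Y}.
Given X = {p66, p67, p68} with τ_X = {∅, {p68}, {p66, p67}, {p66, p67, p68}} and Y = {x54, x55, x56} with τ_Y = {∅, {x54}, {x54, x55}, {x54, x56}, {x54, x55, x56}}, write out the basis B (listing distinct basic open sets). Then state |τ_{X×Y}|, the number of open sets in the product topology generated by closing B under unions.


Basis B = {∅ × ∅, {p68} × {x54}, {p66, p67} × {x54}, {p68} × {x54, x55}, {p68} × {x54, x56}, {p66, p67, p68} × {x54}, {p68} × {x54, x55, x56}, {p66, p67} × {x54, x55}, {p66, p67} × {x54, x56}, {p66, p67} × {x54, x55, x56}, {p66, p67, p68} × {x54, x55}, {p66, p67, p68} × {x54, x56}, {p66, p67, p68} × {x54, x55, x56}}; |τ_{X×Y}| = 25.

Enumerate products U × V with U ∈ τ_X, V ∈ τ_Y (deduplicated):
  ∅ × ∅ = {} (∅)
  {p68} × {x54} = {(p68,x54)}
  {p66, p67} × {x54} = {(p66,x54), (p67,x54)}
  {p68} × {x54, x55} = {(p68,x54), (p68,x55)}
  {p68} × {x54, x56} = {(p68,x54), (p68,x56)}
  {p66, p67, p68} × {x54} = {(p66,x54), (p67,x54), (p68,x54)}
  {p68} × {x54, x55, x56} = {(p68,x54), (p68,x55), (p68,x56)}
  {p66, p67} × {x54, x55} = {(p66,x54), (p66,x55), (p67,x54), (p67,x55)}
  {p66, p67} × {x54, x56} = {(p66,x54), (p66,x56), (p67,x54), (p67,x56)}
  {p66, p67} × {x54, x55, x56} = {(p66,x54), (p66,x55), (p66,x56), (p67,x54), (p67,x55), (p67,x56)}
  {p66, p67, p68} × {x54, x55} = {(p66,x54), (p66,x55), (p67,x54), (p67,x55), (p68,x54), (p68,x55)}
  {p66, p67, p68} × {x54, x56} = {(p66,x54), (p66,x56), (p67,x54), (p67,x56), (p68,x54), (p68,x56)}
  {p66, p67, p68} × {x54, x55, x56} = {(p66,x54), (p66,x55), (p66,x56), (p67,x54), (p67,x55), (p67,x56), (p68,x54), (p68,x55), (p68,x56)}
These 13 distinct sets form the basis B.
Close under arbitrary unions to get τ_{X×Y}; counting gives |τ_{X×Y}| = 25.


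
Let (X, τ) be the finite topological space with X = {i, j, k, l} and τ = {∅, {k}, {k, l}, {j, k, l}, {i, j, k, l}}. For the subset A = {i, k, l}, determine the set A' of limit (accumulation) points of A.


A' = {i, j, l}

For each x ∈ X, list the open sets U ∈ τ with x ∈ U, then check whether U ∩ (A ∖ {x}) ≠ ∅ for every such U.
  x = i: opens ∋ x are {i, j, k, l}; each meets A ∖ {i}, so x IS a limit point.
  x = j: opens ∋ x are {j, k, l}, {i, j, k, l}; each meets A ∖ {j}, so x IS a limit point.
  x = k: open {k} ∋ x has {k} ∩ (A ∖ {k}) = ∅, so x is NOT a limit point.
  x = l: opens ∋ x are {k, l}, {j, k, l}, {i, j, k, l}; each meets A ∖ {l}, so x IS a limit point.
Collecting: A' = {i, j, l}.


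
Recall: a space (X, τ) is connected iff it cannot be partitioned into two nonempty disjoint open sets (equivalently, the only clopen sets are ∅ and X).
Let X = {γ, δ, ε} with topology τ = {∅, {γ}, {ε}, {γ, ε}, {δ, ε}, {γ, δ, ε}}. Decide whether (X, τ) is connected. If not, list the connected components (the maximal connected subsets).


(X, τ) is disconnected; components = [{γ}, {δ, ε}].

Find clopen sets (U ∈ τ with X ∖ U ∈ τ):
  U = ∅, X ∖ U = {γ, δ, ε} — both open, so U is clopen.
  U = {γ}, X ∖ U = {δ, ε} — both open, so U is clopen.
  U = {δ, ε}, X ∖ U = {γ} — both open, so U is clopen.
  U = {γ, δ, ε}, X ∖ U = ∅ — both open, so U is clopen.
Nontrivial clopen(s) exist: e.g. {δ, ε}. So (X, τ) is disconnected.
Compute connected components by grouping points that agree on all clopens:
  component: {γ}
  component: {δ, ε}


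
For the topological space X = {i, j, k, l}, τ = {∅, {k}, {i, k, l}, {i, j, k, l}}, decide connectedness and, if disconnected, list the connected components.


(X, τ) is connected.

Find clopen sets (U ∈ τ with X ∖ U ∈ τ):
  U = ∅, X ∖ U = {i, j, k, l} — both open, so U is clopen.
  U = {i, j, k, l}, X ∖ U = ∅ — both open, so U is clopen.
Only trivial clopens (∅ and X) exist, so (X, τ) is connected.
Compute connected components by grouping points that agree on all clopens:
  component: {i, j, k, l}


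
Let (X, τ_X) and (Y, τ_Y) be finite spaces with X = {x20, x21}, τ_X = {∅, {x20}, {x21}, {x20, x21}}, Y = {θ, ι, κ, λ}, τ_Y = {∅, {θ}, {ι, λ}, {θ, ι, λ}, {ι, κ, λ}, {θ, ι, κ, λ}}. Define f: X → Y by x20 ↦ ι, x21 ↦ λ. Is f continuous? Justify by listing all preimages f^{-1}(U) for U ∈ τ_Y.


f IS continuous.

Compute f^{-1}(U) for each U ∈ τ_Y:
  U = ∅: f^{-1}(U) = ∅ ∈ τ_X ✓.
  U = {θ}: f^{-1}(U) = ∅ ∈ τ_X ✓.
  U = {ι, λ}: f^{-1}(U) = {x20, x21} ∈ τ_X ✓.
  U = {θ, ι, λ}: f^{-1}(U) = {x20, x21} ∈ τ_X ✓.
  U = {ι, κ, λ}: f^{-1}(U) = {x20, x21} ∈ τ_X ✓.
  U = {θ, ι, κ, λ}: f^{-1}(U) = {x20, x21} ∈ τ_X ✓.
Every preimage lies in τ_X, so f IS continuous.


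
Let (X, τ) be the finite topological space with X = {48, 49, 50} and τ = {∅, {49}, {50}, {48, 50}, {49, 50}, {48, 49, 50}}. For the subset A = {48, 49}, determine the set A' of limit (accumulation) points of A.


A' = ∅

For each x ∈ X, list the open sets U ∈ τ with x ∈ U, then check whether U ∩ (A ∖ {x}) ≠ ∅ for every such U.
  x = 48: open {48, 50} ∋ x has {48, 50} ∩ (A ∖ {48}) = ∅, so x is NOT a limit point.
  x = 49: open {49} ∋ x has {49} ∩ (A ∖ {49}) = ∅, so x is NOT a limit point.
  x = 50: open {50} ∋ x has {50} ∩ (A ∖ {50}) = ∅, so x is NOT a limit point.
Collecting: A' = ∅.


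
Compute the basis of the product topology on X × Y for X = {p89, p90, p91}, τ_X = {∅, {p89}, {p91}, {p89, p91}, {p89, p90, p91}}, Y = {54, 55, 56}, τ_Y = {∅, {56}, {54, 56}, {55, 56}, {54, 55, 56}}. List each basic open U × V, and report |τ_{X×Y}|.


Basis B = {∅ × ∅, {p89} × {56}, {p91} × {56}, {p89} × {54, 56}, {p89} × {55, 56}, {p89, p91} × {56}, {p91} × {54, 56}, {p91} × {55, 56}, {p89} × {54, 55, 56}, {p89, p90, p91} × {56}, {p91} × {54, 55, 56}, {p89, p91} × {54, 56}, {p89, p91} × {55, 56}, {p89, p91} × {54, 55, 56}, {p89, p90, p91} × {54, 56}, {p89, p90, p91} × {55, 56}, {p89, p90, p91} × {54, 55, 56}}; |τ_{X×Y}| = 50.

Enumerate products U × V with U ∈ τ_X, V ∈ τ_Y (deduplicated):
  ∅ × ∅ = {} (∅)
  {p89} × {56} = {(p89,56)}
  {p91} × {56} = {(p91,56)}
  {p89} × {54, 56} = {(p89,54), (p89,56)}
  {p89} × {55, 56} = {(p89,55), (p89,56)}
  {p89, p91} × {56} = {(p89,56), (p91,56)}
  {p91} × {54, 56} = {(p91,54), (p91,56)}
  {p91} × {55, 56} = {(p91,55), (p91,56)}
  {p89} × {54, 55, 56} = {(p89,54), (p89,55), (p89,56)}
  {p89, p90, p91} × {56} = {(p89,56), (p90,56), (p91,56)}
  {p91} × {54, 55, 56} = {(p91,54), (p91,55), (p91,56)}
  {p89, p91} × {54, 56} = {(p89,54), (p89,56), (p91,54), (p91,56)}
  {p89, p91} × {55, 56} = {(p89,55), (p89,56), (p91,55), (p91,56)}
  {p89, p91} × {54, 55, 56} = {(p89,54), (p89,55), (p89,56), (p91,54), (p91,55), (p91,56)}
  {p89, p90, p91} × {54, 56} = {(p89,54), (p89,56), (p90,54), (p90,56), (p91,54), (p91,56)}
  {p89, p90, p91} × {55, 56} = {(p89,55), (p89,56), (p90,55), (p90,56), (p91,55), (p91,56)}
  {p89, p90, p91} × {54, 55, 56} = {(p89,54), (p89,55), (p89,56), (p90,54), (p90,55), (p90,56), (p91,54), (p91,55), (p91,56)}
These 17 distinct sets form the basis B.
Close under arbitrary unions to get τ_{X×Y}; counting gives |τ_{X×Y}| = 50.


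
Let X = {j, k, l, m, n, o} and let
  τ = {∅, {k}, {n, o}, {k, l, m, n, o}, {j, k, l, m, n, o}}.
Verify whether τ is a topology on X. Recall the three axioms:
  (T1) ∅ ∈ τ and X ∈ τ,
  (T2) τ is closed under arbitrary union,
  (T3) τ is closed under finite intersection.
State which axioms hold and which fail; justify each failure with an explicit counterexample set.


τ is NOT a topology on X.

Axiom (T1): ∅ ∈ τ? Yes; X ∈ τ? Yes.
Axiom (T2/T3): check pairwise unions and intersections of members of τ.
Counterexample for (T2): {k} ∪ {n, o} = {k, n, o} ∉ τ. Therefore τ is NOT a topology.


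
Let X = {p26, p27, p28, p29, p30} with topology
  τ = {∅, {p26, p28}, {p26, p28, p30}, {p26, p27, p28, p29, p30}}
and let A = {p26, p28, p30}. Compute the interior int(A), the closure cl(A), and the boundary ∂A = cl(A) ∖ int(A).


int(A) = {p26, p28, p30}, cl(A) = {p26, p27, p28, p29, p30}, ∂A = {p27, p29}.

Closed sets in (X, τ) are complements of opens:
  closed(X, τ) = {∅, {p27, p29}, {p27, p29, p30}, {p26, p27, p28, p29, p30}}.
int(A) = ⋃ {U ∈ τ : U ⊆ A}. Opens contained in A: ∅, {p26, p28}, {p26, p28, p30}.
Taking the union of these: int(A) = {p26, p28, p30}.
cl(A) = ⋂ {C closed : A ⊆ C}. Closed sets containing A: {p26, p27, p28, p29, p30}.
Intersecting these: cl(A) = {p26, p27, p28, p29, p30}.
∂A = cl(A) ∖ int(A) = {p26, p27, p28, p29, p30} ∖ {p26, p28, p30} = {p27, p29}.


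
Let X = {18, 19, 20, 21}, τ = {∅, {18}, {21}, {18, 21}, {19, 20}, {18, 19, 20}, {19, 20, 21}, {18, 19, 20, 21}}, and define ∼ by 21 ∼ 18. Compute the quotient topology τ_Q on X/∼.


X/∼ = {[18=21], [19], [20]}; |τ_Q| = 4.

Equivalence classes: [18=21], [19], [20].
Quotient map π: X → X/∼ sends 18 ↦ [18=21], 19 ↦ [19], 20 ↦ [20], 21 ↦ [18=21].
For each subset V ⊆ X/∼, compute π^{-1}(V) ⊆ X and check whether π^{-1}(V) ∈ τ. V is open in τ_Q iff π^{-1}(V) ∈ τ.
  V = {}: π^{-1}(V) = ∅ ∈ τ ✓.
  V = {[18=21]}: π^{-1}(V) = {18, 21} ∈ τ ✓.
  V = {[19]}: π^{-1}(V) = {19} ∉ τ ✗.
  V = {[18=21], [19]}: π^{-1}(V) = {18, 19, 21} ∉ τ ✗.
  V = {[20]}: π^{-1}(V) = {20} ∉ τ ✗.
  V = {[18=21], [20]}: π^{-1}(V) = {18, 20, 21} ∉ τ ✗.
  V = {[19], [20]}: π^{-1}(V) = {19, 20} ∈ τ ✓.
  V = {[18=21], [19], [20]}: π^{-1}(V) = {18, 19, 20, 21} ∈ τ ✓.
Open sets in the quotient: τ_Q = {{}, {[18=21]}, {[19], [20]}, {[18=21], [19], [20]}} (4 elements).


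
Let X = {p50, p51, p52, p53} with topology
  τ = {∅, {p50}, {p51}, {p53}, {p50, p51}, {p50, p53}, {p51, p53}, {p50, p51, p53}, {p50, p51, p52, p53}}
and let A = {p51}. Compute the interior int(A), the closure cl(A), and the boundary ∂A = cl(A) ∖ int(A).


int(A) = {p51}, cl(A) = {p51, p52}, ∂A = {p52}.

Closed sets in (X, τ) are complements of opens:
  closed(X, τ) = {∅, {p52}, {p50, p52}, {p51, p52}, {p52, p53}, {p50, p51, p52}, {p50, p52, p53}, {p51, p52, p53}, {p50, p51, p52, p53}}.
int(A) = ⋃ {U ∈ τ : U ⊆ A}. Opens contained in A: ∅, {p51}.
Taking the union of these: int(A) = {p51}.
cl(A) = ⋂ {C closed : A ⊆ C}. Closed sets containing A: {p51, p52}, {p50, p51, p52}, {p51, p52, p53}, {p50, p51, p52, p53}.
Intersecting these: cl(A) = {p51, p52}.
∂A = cl(A) ∖ int(A) = {p51, p52} ∖ {p51} = {p52}.


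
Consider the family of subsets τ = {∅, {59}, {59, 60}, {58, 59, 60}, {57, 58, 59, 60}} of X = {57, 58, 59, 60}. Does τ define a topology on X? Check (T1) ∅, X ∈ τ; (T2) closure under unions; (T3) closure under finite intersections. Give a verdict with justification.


τ IS a topology on X.

Axiom (T1): ∅ ∈ τ? Yes; X ∈ τ? Yes.
Axiom (T2/T3): check pairwise unions and intersections of members of τ.
All pairwise intersections and unions checked — each lies in τ. Therefore τ satisfies (T1), (T2), (T3): it IS a topology on X.


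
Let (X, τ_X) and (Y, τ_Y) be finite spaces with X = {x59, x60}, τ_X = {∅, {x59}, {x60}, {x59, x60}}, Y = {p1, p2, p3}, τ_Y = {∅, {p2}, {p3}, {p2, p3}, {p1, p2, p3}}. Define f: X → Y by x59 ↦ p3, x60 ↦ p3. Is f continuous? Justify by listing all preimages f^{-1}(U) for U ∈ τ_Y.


f IS continuous.

Compute f^{-1}(U) for each U ∈ τ_Y:
  U = ∅: f^{-1}(U) = ∅ ∈ τ_X ✓.
  U = {p2}: f^{-1}(U) = ∅ ∈ τ_X ✓.
  U = {p3}: f^{-1}(U) = {x59, x60} ∈ τ_X ✓.
  U = {p2, p3}: f^{-1}(U) = {x59, x60} ∈ τ_X ✓.
  U = {p1, p2, p3}: f^{-1}(U) = {x59, x60} ∈ τ_X ✓.
Every preimage lies in τ_X, so f IS continuous.


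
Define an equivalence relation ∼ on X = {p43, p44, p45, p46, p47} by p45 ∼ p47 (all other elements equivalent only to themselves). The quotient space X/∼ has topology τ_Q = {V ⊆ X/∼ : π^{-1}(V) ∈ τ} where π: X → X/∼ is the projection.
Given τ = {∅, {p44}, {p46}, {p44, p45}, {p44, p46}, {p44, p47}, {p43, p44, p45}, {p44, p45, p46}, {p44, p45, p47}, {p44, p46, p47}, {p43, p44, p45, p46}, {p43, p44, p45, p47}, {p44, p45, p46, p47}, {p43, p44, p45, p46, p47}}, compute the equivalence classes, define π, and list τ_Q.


X/∼ = {[p43], [p44], [p45=p47], [p46]}; |τ_Q| = 8.

Equivalence classes: [p43], [p44], [p45=p47], [p46].
Quotient map π: X → X/∼ sends p43 ↦ [p43], p44 ↦ [p44], p45 ↦ [p45=p47], p46 ↦ [p46], p47 ↦ [p45=p47].
For each subset V ⊆ X/∼, compute π^{-1}(V) ⊆ X and check whether π^{-1}(V) ∈ τ. V is open in τ_Q iff π^{-1}(V) ∈ τ.
  V = {}: π^{-1}(V) = ∅ ∈ τ ✓.
  V = {[p43]}: π^{-1}(V) = {p43} ∉ τ ✗.
  V = {[p44]}: π^{-1}(V) = {p44} ∈ τ ✓.
  V = {[p43], [p44]}: π^{-1}(V) = {p43, p44} ∉ τ ✗.
  V = {[p45=p47]}: π^{-1}(V) = {p45, p47} ∉ τ ✗.
  V = {[p43], [p45=p47]}: π^{-1}(V) = {p43, p45, p47} ∉ τ ✗.
  V = {[p44], [p45=p47]}: π^{-1}(V) = {p44, p45, p47} ∈ τ ✓.
  V = {[p43], [p44], [p45=p47]}: π^{-1}(V) = {p43, p44, p45, p47} ∈ τ ✓.
  V = {[p46]}: π^{-1}(V) = {p46} ∈ τ ✓.
  V = {[p43], [p46]}: π^{-1}(V) = {p43, p46} ∉ τ ✗.
  V = {[p44], [p46]}: π^{-1}(V) = {p44, p46} ∈ τ ✓.
  V = {[p43], [p44], [p46]}: π^{-1}(V) = {p43, p44, p46} ∉ τ ✗.
  V = {[p45=p47], [p46]}: π^{-1}(V) = {p45, p46, p47} ∉ τ ✗.
  V = {[p43], [p45=p47], [p46]}: π^{-1}(V) = {p43, p45, p46, p47} ∉ τ ✗.
  V = {[p44], [p45=p47], [p46]}: π^{-1}(V) = {p44, p45, p46, p47} ∈ τ ✓.
  V = {[p43], [p44], [p45=p47], [p46]}: π^{-1}(V) = {p43, p44, p45, p46, p47} ∈ τ ✓.
Open sets in the quotient: τ_Q = {{}, {[p44]}, {[p44], [p45=p47]}, {[p43], [p44], [p45=p47]}, {[p46]}, {[p44], [p46]}, {[p44], [p45=p47], [p46]}, {[p43], [p44], [p45=p47], [p46]}} (8 elements).


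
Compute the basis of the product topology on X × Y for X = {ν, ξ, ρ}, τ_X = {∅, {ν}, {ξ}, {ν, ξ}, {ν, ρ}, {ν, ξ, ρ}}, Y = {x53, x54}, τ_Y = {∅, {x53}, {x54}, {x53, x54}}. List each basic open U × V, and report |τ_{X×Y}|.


Basis B = {∅ × ∅, {ν} × {x53}, {ν} × {x54}, {ξ} × {x53}, {ξ} × {x54}, {ν} × {x53, x54}, {ν, ξ} × {x53}, {ν, ρ} × {x53}, {ν, ξ} × {x54}, {ν, ρ} × {x54}, {ξ} × {x53, x54}, {ν, ξ, ρ} × {x53}, {ν, ξ, ρ} × {x54}, {ν, ξ} × {x53, x54}, {ν, ρ} × {x53, x54}, {ν, ξ, ρ} × {x53, x54}}; |τ_{X×Y}| = 36.

Enumerate products U × V with U ∈ τ_X, V ∈ τ_Y (deduplicated):
  ∅ × ∅ = {} (∅)
  {ν} × {x53} = {(ν,x53)}
  {ν} × {x54} = {(ν,x54)}
  {ξ} × {x53} = {(ξ,x53)}
  {ξ} × {x54} = {(ξ,x54)}
  {ν} × {x53, x54} = {(ν,x53), (ν,x54)}
  {ν, ξ} × {x53} = {(ν,x53), (ξ,x53)}
  {ν, ρ} × {x53} = {(ν,x53), (ρ,x53)}
  {ν, ξ} × {x54} = {(ν,x54), (ξ,x54)}
  {ν, ρ} × {x54} = {(ν,x54), (ρ,x54)}
  {ξ} × {x53, x54} = {(ξ,x53), (ξ,x54)}
  {ν, ξ, ρ} × {x53} = {(ν,x53), (ξ,x53), (ρ,x53)}
  {ν, ξ, ρ} × {x54} = {(ν,x54), (ξ,x54), (ρ,x54)}
  {ν, ξ} × {x53, x54} = {(ν,x53), (ν,x54), (ξ,x53), (ξ,x54)}
  {ν, ρ} × {x53, x54} = {(ν,x53), (ν,x54), (ρ,x53), (ρ,x54)}
  {ν, ξ, ρ} × {x53, x54} = {(ν,x53), (ν,x54), (ξ,x53), (ξ,x54), (ρ,x53), (ρ,x54)}
These 16 distinct sets form the basis B.
Close under arbitrary unions to get τ_{X×Y}; counting gives |τ_{X×Y}| = 36.


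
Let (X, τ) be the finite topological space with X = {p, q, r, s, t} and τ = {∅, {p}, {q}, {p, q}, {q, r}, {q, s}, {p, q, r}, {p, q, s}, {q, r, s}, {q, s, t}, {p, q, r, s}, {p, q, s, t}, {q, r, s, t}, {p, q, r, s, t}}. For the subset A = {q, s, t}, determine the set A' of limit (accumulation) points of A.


A' = {r, s, t}

For each x ∈ X, list the open sets U ∈ τ with x ∈ U, then check whether U ∩ (A ∖ {x}) ≠ ∅ for every such U.
  x = p: open {p} ∋ x has {p} ∩ (A ∖ {p}) = ∅, so x is NOT a limit point.
  x = q: open {q} ∋ x has {q} ∩ (A ∖ {q}) = ∅, so x is NOT a limit point.
  x = r: opens ∋ x are {q, r}, {p, q, r}, {q, r, s}, {p, q, r, s}, {q, r, s, t}, {p, q, r, s, t}; each meets A ∖ {r}, so x IS a limit point.
  x = s: opens ∋ x are {q, s}, {p, q, s}, {q, r, s}, {q, s, t}, {p, q, r, s}, {p, q, s, t}, {q, r, s, t}, {p, q, r, s, t}; each meets A ∖ {s}, so x IS a limit point.
  x = t: opens ∋ x are {q, s, t}, {p, q, s, t}, {q, r, s, t}, {p, q, r, s, t}; each meets A ∖ {t}, so x IS a limit point.
Collecting: A' = {r, s, t}.


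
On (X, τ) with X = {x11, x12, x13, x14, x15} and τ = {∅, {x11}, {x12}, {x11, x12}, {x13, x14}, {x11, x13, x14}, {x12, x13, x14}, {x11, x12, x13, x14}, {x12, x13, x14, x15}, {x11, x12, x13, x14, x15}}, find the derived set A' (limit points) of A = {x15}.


A' = ∅

For each x ∈ X, list the open sets U ∈ τ with x ∈ U, then check whether U ∩ (A ∖ {x}) ≠ ∅ for every such U.
  x = x11: open {x11} ∋ x has {x11} ∩ (A ∖ {x11}) = ∅, so x is NOT a limit point.
  x = x12: open {x12} ∋ x has {x12} ∩ (A ∖ {x12}) = ∅, so x is NOT a limit point.
  x = x13: open {x13, x14} ∋ x has {x13, x14} ∩ (A ∖ {x13}) = ∅, so x is NOT a limit point.
  x = x14: open {x13, x14} ∋ x has {x13, x14} ∩ (A ∖ {x14}) = ∅, so x is NOT a limit point.
  x = x15: open {x12, x13, x14, x15} ∋ x has {x12, x13, x14, x15} ∩ (A ∖ {x15}) = ∅, so x is NOT a limit point.
Collecting: A' = ∅.


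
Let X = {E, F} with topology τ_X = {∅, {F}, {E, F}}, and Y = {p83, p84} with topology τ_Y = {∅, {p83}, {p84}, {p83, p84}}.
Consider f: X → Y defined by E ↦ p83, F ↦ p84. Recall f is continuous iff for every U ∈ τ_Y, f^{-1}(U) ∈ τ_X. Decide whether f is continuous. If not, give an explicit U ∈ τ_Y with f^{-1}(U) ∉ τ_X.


f is NOT continuous.

Compute f^{-1}(U) for each U ∈ τ_Y:
  U = ∅: f^{-1}(U) = ∅ ∈ τ_X ✓.
  U = {p83}: f^{-1}(U) = {E} ∉ τ_X ✗.
  U = {p84}: f^{-1}(U) = {F} ∈ τ_X ✓.
  U = {p83, p84}: f^{-1}(U) = {E, F} ∈ τ_X ✓.
Found U = {p83} with f^{-1}(U) = {E} not in τ_X. Therefore f is NOT continuous.


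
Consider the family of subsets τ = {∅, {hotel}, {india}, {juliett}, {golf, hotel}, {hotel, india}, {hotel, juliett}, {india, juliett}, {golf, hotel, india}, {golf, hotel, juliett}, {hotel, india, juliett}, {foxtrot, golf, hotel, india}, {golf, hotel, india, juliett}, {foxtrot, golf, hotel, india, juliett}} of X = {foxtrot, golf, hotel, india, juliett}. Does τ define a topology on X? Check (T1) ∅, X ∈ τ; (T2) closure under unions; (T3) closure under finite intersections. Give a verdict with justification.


τ IS a topology on X.

Axiom (T1): ∅ ∈ τ? Yes; X ∈ τ? Yes.
Axiom (T2/T3): check pairwise unions and intersections of members of τ.
All pairwise intersections and unions checked — each lies in τ. Therefore τ satisfies (T1), (T2), (T3): it IS a topology on X.


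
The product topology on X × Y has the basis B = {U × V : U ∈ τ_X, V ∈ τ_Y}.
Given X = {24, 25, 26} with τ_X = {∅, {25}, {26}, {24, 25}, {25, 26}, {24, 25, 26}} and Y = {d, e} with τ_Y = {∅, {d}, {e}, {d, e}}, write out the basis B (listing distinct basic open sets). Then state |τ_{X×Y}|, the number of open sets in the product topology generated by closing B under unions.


Basis B = {∅ × ∅, {25} × {d}, {25} × {e}, {26} × {d}, {26} × {e}, {24, 25} × {d}, {24, 25} × {e}, {25} × {d, e}, {25, 26} × {d}, {25, 26} × {e}, {26} × {d, e}, {24, 25, 26} × {d}, {24, 25, 26} × {e}, {24, 25} × {d, e}, {25, 26} × {d, e}, {24, 25, 26} × {d, e}}; |τ_{X×Y}| = 36.

Enumerate products U × V with U ∈ τ_X, V ∈ τ_Y (deduplicated):
  ∅ × ∅ = {} (∅)
  {25} × {d} = {(25,d)}
  {25} × {e} = {(25,e)}
  {26} × {d} = {(26,d)}
  {26} × {e} = {(26,e)}
  {24, 25} × {d} = {(24,d), (25,d)}
  {24, 25} × {e} = {(24,e), (25,e)}
  {25} × {d, e} = {(25,d), (25,e)}
  {25, 26} × {d} = {(25,d), (26,d)}
  {25, 26} × {e} = {(25,e), (26,e)}
  {26} × {d, e} = {(26,d), (26,e)}
  {24, 25, 26} × {d} = {(24,d), (25,d), (26,d)}
  {24, 25, 26} × {e} = {(24,e), (25,e), (26,e)}
  {24, 25} × {d, e} = {(24,d), (24,e), (25,d), (25,e)}
  {25, 26} × {d, e} = {(25,d), (25,e), (26,d), (26,e)}
  {24, 25, 26} × {d, e} = {(24,d), (24,e), (25,d), (25,e), (26,d), (26,e)}
These 16 distinct sets form the basis B.
Close under arbitrary unions to get τ_{X×Y}; counting gives |τ_{X×Y}| = 36.


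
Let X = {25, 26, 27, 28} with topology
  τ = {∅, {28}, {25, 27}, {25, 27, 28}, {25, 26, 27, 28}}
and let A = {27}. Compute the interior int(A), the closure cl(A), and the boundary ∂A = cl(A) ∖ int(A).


int(A) = ∅, cl(A) = {25, 26, 27}, ∂A = {25, 26, 27}.

Closed sets in (X, τ) are complements of opens:
  closed(X, τ) = {∅, {26}, {26, 28}, {25, 26, 27}, {25, 26, 27, 28}}.
int(A) = ⋃ {U ∈ τ : U ⊆ A}. Opens contained in A: ∅.
Taking the union of these: int(A) = ∅.
cl(A) = ⋂ {C closed : A ⊆ C}. Closed sets containing A: {25, 26, 27}, {25, 26, 27, 28}.
Intersecting these: cl(A) = {25, 26, 27}.
∂A = cl(A) ∖ int(A) = {25, 26, 27} ∖ ∅ = {25, 26, 27}.


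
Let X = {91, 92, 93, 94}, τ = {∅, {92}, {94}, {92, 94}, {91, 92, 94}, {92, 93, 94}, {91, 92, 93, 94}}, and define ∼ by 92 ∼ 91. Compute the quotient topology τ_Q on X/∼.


X/∼ = {[91=92], [93], [94]}; |τ_Q| = 4.

Equivalence classes: [91=92], [93], [94].
Quotient map π: X → X/∼ sends 91 ↦ [91=92], 92 ↦ [91=92], 93 ↦ [93], 94 ↦ [94].
For each subset V ⊆ X/∼, compute π^{-1}(V) ⊆ X and check whether π^{-1}(V) ∈ τ. V is open in τ_Q iff π^{-1}(V) ∈ τ.
  V = {}: π^{-1}(V) = ∅ ∈ τ ✓.
  V = {[91=92]}: π^{-1}(V) = {91, 92} ∉ τ ✗.
  V = {[93]}: π^{-1}(V) = {93} ∉ τ ✗.
  V = {[91=92], [93]}: π^{-1}(V) = {91, 92, 93} ∉ τ ✗.
  V = {[94]}: π^{-1}(V) = {94} ∈ τ ✓.
  V = {[91=92], [94]}: π^{-1}(V) = {91, 92, 94} ∈ τ ✓.
  V = {[93], [94]}: π^{-1}(V) = {93, 94} ∉ τ ✗.
  V = {[91=92], [93], [94]}: π^{-1}(V) = {91, 92, 93, 94} ∈ τ ✓.
Open sets in the quotient: τ_Q = {{}, {[94]}, {[91=92], [94]}, {[91=92], [93], [94]}} (4 elements).
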